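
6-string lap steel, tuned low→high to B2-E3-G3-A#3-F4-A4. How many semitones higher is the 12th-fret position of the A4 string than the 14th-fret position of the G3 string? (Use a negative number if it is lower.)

12 semitones

A4 at fret 12 → A5 (MIDI 81); G3 at fret 14 → A4 (MIDI 69).
81 − 69 = 12, so the two pitches are 12 semitones apart.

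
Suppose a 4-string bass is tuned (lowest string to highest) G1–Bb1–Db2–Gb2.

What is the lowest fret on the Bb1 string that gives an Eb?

5

From Bb1, count semitones up the chromatic scale until reaching Eb: Bb–B–C–Db–D–Eb — 5 steps.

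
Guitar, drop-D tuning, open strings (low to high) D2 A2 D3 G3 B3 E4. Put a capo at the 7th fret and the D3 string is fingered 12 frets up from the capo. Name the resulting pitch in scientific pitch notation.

A4

The capo raises the open D3 by 7 semitones to A3; fretting 12 more gives D3 + 7 + 12 = D3 + 19 semitones = A4.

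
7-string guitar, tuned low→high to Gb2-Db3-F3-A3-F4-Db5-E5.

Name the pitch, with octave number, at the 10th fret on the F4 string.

Eb5

F4 is MIDI 65. Adding 10 gives 75, which is Eb5.
(Equivalently spelled D#5.)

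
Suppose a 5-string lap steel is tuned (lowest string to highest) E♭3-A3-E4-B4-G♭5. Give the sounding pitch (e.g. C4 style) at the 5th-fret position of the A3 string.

D4

A3 is MIDI 57. Adding 5 gives 62, which is D4.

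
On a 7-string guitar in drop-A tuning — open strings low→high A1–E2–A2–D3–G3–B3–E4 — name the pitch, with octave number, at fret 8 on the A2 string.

A2 is MIDI 45. Adding 8 gives 53, which is F3.

F3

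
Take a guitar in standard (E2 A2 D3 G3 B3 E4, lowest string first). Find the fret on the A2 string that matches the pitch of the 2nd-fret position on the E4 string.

Fret 2 on E4 is MIDI 64 + 2 = 66 (F#4). On the A2 string (open MIDI 45), that pitch is 66 − 45 = fret 21.

21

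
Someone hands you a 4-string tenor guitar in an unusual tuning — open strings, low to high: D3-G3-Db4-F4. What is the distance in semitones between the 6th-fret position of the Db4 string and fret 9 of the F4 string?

7 semitones

Db4 at fret 6 → G4 (MIDI 67); F4 at fret 9 → D5 (MIDI 74).
67 − 74 = -7, so the two pitches are 7 semitones apart, with D5 the higher.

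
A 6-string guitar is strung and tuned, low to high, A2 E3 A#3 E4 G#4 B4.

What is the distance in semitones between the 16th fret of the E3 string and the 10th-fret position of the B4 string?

13 semitones

E3 at fret 16 → G#4 (MIDI 68); B4 at fret 10 → A5 (MIDI 81).
68 − 81 = -13, so the two pitches are 13 semitones apart, with A5 the higher.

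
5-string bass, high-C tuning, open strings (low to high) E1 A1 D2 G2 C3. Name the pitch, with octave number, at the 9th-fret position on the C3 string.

A3

The open C3 string plus 9 semitones: C–C#–D–D#–E–F–F#–G–G#–A.
No B→C boundary is crossed, so the octave stays at 3.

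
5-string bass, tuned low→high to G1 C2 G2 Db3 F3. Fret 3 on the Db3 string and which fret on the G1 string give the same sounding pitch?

Db3 at fret 3 is Db3 + 3 semitones = E3.
The open G1 string is 18 semitones below the open Db3, so the same pitch on the G1 string lies at fret 3 + 18 = 21.

21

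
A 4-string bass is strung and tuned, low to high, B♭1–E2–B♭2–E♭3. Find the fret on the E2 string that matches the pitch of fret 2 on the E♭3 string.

E♭3 at fret 2 is E♭3 + 2 semitones = F3.
The open E2 string is 11 semitones below the open E♭3, so the same pitch on the E2 string lies at fret 2 + 11 = 13.

13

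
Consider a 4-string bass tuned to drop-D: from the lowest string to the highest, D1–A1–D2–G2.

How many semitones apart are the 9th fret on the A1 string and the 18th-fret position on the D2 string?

14 semitones

A1 at fret 9 → F#2 (MIDI 42); D2 at fret 18 → G#3 (MIDI 56).
42 − 56 = -14, so the two pitches are 14 semitones apart, with G#3 the higher.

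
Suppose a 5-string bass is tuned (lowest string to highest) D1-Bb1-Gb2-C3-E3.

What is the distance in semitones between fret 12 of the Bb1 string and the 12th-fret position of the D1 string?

8 semitones

Bb1 at fret 12 → Bb2 (MIDI 46); D1 at fret 12 → D2 (MIDI 38).
46 − 38 = 8, so the two pitches are 8 semitones apart, with Bb2 the higher.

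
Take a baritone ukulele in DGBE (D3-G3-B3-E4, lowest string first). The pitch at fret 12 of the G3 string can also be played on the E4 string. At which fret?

3

G3 at fret 12 is G3 + 12 semitones = G4.
The open E4 string is 9 semitones above the open G3, so the same pitch on the E4 string lies at fret 12 − 9 = 3.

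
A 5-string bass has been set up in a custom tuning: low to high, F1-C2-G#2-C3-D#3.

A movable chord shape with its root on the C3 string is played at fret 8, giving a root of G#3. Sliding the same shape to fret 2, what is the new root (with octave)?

D3

Moving from fret 8 to fret 2 shifts the root by -6 semitones.
G#3 down 6 semitones is D3.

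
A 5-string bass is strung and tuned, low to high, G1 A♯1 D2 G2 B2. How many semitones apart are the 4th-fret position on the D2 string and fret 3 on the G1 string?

8 semitones

D2 at fret 4 → F♯2 (MIDI 42); G1 at fret 3 → A♯1 (MIDI 34).
42 − 34 = 8, so the two pitches are 8 semitones apart, with F♯2 the higher.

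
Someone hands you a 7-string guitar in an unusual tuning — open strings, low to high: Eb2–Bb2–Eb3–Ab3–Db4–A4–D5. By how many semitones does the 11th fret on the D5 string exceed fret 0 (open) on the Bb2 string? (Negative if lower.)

D5 at fret 11 → Db6 (MIDI 85); Bb2 at fret 0 → Bb2 (MIDI 46).
85 − 46 = 39, so the two pitches are 39 semitones apart.

39 semitones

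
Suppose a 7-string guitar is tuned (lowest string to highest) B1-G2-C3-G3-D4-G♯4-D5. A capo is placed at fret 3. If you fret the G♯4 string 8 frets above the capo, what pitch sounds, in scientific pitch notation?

The capo raises the open G♯4 by 3 semitones to B4; fretting 8 more gives G♯4 + 3 + 8 = G♯4 + 11 semitones = G5.

G5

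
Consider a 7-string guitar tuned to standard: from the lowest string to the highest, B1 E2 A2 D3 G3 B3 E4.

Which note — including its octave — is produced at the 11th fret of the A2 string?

Each fret is one semitone, so A2 + 11 = G♯3.
(Equivalently spelled A♭3.)

G♯3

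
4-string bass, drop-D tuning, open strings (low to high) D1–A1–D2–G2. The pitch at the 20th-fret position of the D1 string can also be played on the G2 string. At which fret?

3

D1 at fret 20 is D1 + 20 semitones = A#2.
The open G2 string is 17 semitones above the open D1, so the same pitch on the G2 string lies at fret 20 − 17 = 3.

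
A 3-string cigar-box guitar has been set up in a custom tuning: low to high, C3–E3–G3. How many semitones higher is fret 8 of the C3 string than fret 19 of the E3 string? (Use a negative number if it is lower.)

C3 at fret 8 → Ab3 (MIDI 56); E3 at fret 19 → B4 (MIDI 71).
56 − 71 = -15, so the two pitches are 15 semitones apart.

-15 semitones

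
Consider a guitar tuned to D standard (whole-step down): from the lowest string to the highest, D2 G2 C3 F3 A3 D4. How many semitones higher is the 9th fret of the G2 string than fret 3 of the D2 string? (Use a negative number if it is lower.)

11 semitones

G2 at fret 9 → E3 (MIDI 52); D2 at fret 3 → F2 (MIDI 41).
52 − 41 = 11, so the two pitches are 11 semitones apart.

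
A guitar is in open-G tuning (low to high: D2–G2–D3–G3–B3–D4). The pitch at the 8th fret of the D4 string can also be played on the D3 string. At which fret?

20

Fret 8 on D4 is MIDI 62 + 8 = 70 (A♯4). On the D3 string (open MIDI 50), that pitch is 70 − 50 = fret 20.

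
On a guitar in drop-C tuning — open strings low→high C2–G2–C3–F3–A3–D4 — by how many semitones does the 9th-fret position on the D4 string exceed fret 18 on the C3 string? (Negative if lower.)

5 semitones

D4 at fret 9 → B4 (MIDI 71); C3 at fret 18 → F#4 (MIDI 66).
71 − 66 = 5, so the two pitches are 5 semitones apart.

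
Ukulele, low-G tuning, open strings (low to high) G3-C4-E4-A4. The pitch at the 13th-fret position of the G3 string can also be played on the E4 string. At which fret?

4

G3 at fret 13 is G3 + 13 semitones = G♯4.
The open E4 string is 9 semitones above the open G3, so the same pitch on the E4 string lies at fret 13 − 9 = 4.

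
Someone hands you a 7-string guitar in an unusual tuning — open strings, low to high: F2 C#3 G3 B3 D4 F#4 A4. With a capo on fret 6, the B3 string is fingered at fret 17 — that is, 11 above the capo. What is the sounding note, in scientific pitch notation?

E5

The capo raises the open B3 by 6 semitones to F4; fretting 11 more gives B3 + 6 + 11 = B3 + 17 semitones = E5.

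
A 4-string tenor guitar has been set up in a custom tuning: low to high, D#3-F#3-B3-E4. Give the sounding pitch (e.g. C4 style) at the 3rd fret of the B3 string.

D4

The open B3 string plus 3 semitones: B–C–C#–D.
The walk passes from B into C once, so the octave number goes from 3 to 4.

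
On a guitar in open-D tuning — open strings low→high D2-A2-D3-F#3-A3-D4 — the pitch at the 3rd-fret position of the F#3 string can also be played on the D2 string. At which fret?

19

F#3 at fret 3 is F#3 + 3 semitones = A3.
The open D2 string is 16 semitones below the open F#3, so the same pitch on the D2 string lies at fret 3 + 16 = 19.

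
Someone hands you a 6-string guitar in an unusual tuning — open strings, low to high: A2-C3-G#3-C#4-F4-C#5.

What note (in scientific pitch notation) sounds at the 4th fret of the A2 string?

C#3

Each fret is one semitone, so A2 + 4 = C#3.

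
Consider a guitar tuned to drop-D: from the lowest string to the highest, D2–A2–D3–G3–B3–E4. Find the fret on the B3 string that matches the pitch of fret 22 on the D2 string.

Fret 22 on D2 is MIDI 38 + 22 = 60 (C4). On the B3 string (open MIDI 59), that pitch is 60 − 59 = fret 1.

1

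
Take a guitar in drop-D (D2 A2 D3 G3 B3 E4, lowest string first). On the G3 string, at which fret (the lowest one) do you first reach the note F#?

From G3, count semitones up the chromatic scale until reaching F#: G–G#–A–A#–…–E–F–F# — 11 steps.

11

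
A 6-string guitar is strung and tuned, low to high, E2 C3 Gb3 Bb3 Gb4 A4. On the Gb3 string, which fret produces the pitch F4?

F4 is 11 semitones above the open Gb3 (Gb–G–Ab–A–…–Eb–E–F), so it sits at fret 11.

11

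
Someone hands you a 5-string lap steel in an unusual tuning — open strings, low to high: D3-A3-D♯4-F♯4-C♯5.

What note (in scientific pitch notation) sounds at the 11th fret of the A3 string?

The open A3 string plus 11 semitones: A–A#–B–C–…–F#–G–G#.
The walk passes from B into C once, so the octave number goes from 3 to 4.
(Equivalently spelled A♭4.)

G♯4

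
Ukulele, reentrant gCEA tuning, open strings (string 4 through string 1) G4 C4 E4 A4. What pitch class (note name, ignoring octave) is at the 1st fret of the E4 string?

Each fret is one semitone, so E4 + 1 = F.

F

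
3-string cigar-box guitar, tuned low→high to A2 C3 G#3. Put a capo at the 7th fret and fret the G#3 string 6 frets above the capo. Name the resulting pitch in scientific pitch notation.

The capo raises the open G#3 by 7 semitones to D#4; fretting 6 more gives G#3 + 7 + 6 = G#3 + 13 semitones = A4.

A4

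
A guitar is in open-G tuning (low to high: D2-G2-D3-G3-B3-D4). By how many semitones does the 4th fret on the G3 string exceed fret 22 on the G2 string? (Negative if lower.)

-6 semitones

G3 at fret 4 → B3 (MIDI 59); G2 at fret 22 → F4 (MIDI 65).
59 − 65 = -6, so the two pitches are 6 semitones apart.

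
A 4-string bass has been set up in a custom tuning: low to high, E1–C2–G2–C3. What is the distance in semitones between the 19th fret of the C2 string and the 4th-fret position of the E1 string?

23 semitones

C2 at fret 19 → G3 (MIDI 55); E1 at fret 4 → A♭1 (MIDI 32).
55 − 32 = 23, so the two pitches are 23 semitones apart, with G3 the higher.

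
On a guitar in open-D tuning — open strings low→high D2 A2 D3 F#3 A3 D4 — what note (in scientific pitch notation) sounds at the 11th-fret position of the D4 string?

C#5

D4 is MIDI 62. Adding 11 gives 73, which is C#5.
(Equivalently spelled Db5.)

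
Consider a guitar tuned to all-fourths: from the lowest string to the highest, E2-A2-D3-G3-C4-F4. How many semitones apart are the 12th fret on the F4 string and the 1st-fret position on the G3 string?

21 semitones

F4 at fret 12 → F5 (MIDI 77); G3 at fret 1 → G#3 (MIDI 56).
77 − 56 = 21, so the two pitches are 21 semitones apart, with F5 the higher.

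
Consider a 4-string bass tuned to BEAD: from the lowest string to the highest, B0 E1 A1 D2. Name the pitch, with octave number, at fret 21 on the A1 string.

F#3

Each fret is one semitone, so A1 + 21 = F#3.
(Equivalently spelled Gb3.)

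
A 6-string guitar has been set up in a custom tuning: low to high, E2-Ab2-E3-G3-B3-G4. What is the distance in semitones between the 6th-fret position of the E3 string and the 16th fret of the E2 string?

E3 at fret 6 → Bb3 (MIDI 58); E2 at fret 16 → Ab3 (MIDI 56).
58 − 56 = 2, so the two pitches are 2 semitones apart, with Bb3 the higher.

2 semitones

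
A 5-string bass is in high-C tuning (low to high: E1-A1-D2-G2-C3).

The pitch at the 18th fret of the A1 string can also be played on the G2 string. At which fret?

8

A1 at fret 18 is A1 + 18 semitones = D#3.
The open G2 string is 10 semitones above the open A1, so the same pitch on the G2 string lies at fret 18 − 10 = 8.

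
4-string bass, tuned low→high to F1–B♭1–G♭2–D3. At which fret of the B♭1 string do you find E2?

6

E2 is 6 semitones above the open B♭1 (Bb–B–C–Db–D–Eb–E), so it sits at fret 6.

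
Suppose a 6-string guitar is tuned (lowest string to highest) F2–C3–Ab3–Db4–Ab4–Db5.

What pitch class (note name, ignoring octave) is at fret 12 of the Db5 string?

Db

The open Db5 string plus 12 semitones: Db–D–Eb–E–…–B–C–Db.
(Equivalently spelled C#.)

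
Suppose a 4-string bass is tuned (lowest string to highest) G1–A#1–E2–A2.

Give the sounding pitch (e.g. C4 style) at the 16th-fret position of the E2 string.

G#3

E2 is MIDI 40. Adding 16 gives 56, which is G#3.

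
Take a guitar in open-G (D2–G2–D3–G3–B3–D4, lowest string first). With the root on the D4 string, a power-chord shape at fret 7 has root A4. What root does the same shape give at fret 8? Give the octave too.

Moving from fret 7 to fret 8 shifts the root by 1 semitone.
A4 up 1 semitone is A#4.

A#4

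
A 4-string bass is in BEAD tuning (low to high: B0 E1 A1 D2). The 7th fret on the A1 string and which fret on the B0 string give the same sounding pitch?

Fret 7 on A1 is MIDI 33 + 7 = 40 (E2). On the B0 string (open MIDI 23), that pitch is 40 − 23 = fret 17.

17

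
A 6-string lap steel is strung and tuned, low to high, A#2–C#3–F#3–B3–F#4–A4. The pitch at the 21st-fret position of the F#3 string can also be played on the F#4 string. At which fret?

F#3 at fret 21 is F#3 + 21 semitones = D#5.
The open F#4 string is 12 semitones above the open F#3, so the same pitch on the F#4 string lies at fret 21 − 12 = 9.

9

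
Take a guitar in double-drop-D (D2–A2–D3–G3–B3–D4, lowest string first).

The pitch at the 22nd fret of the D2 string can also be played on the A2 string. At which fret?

D2 at fret 22 is D2 + 22 semitones = C4.
The open A2 string is 7 semitones above the open D2, so the same pitch on the A2 string lies at fret 22 − 7 = 15.

15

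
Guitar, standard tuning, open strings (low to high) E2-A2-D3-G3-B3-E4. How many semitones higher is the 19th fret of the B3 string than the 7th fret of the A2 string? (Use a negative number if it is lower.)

B3 at fret 19 → F#5 (MIDI 78); A2 at fret 7 → E3 (MIDI 52).
78 − 52 = 26, so the two pitches are 26 semitones apart.

26 semitones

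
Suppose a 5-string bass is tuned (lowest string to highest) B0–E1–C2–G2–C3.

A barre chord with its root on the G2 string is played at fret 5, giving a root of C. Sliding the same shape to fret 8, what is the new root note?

D#

Moving from fret 5 to fret 8 shifts the root by 3 semitones.
C up 3 semitones is D#.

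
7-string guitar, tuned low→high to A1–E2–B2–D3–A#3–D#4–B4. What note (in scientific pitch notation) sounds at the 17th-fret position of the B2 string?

E4

The open B2 string plus 17 semitones: B–C–C#–D–…–D–D#–E.
The walk passes from B into C 2 times, so the octave number goes from 2 to 4.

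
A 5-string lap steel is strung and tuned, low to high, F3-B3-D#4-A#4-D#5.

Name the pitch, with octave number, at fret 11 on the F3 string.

F3 is MIDI 53. Adding 11 gives 64, which is E4.

E4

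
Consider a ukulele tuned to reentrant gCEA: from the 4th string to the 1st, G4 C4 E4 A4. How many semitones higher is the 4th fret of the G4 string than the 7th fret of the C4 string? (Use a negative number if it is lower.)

4 semitones

G4 at fret 4 → B4 (MIDI 71); C4 at fret 7 → G4 (MIDI 67).
71 − 67 = 4, so the two pitches are 4 semitones apart.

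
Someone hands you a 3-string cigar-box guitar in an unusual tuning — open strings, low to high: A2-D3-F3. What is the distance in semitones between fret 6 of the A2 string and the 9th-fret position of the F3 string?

11 semitones

A2 at fret 6 → Eb3 (MIDI 51); F3 at fret 9 → D4 (MIDI 62).
51 − 62 = -11, so the two pitches are 11 semitones apart, with D4 the higher.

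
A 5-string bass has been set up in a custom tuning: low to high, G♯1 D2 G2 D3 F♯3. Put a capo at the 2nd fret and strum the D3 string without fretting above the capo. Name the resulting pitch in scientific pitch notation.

The capo raises the open D3 by 2 semitones to E3; fretting 0 more gives D3 + 2 + 0 = D3 + 2 semitones = E3.

E3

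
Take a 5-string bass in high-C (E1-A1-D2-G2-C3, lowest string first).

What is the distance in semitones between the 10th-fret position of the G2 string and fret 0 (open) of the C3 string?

5 semitones

G2 at fret 10 → F3 (MIDI 53); C3 at fret 0 → C3 (MIDI 48).
53 − 48 = 5, so the two pitches are 5 semitones apart, with F3 the higher.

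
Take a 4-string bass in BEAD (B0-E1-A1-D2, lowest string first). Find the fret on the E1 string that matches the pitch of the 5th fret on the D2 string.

Fret 5 on D2 is MIDI 38 + 5 = 43 (G2). On the E1 string (open MIDI 28), that pitch is 43 − 28 = fret 15.

15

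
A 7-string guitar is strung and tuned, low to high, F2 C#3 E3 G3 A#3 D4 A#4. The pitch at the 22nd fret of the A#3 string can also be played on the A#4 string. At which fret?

10

A#3 at fret 22 is A#3 + 22 semitones = G#5.
The open A#4 string is 12 semitones above the open A#3, so the same pitch on the A#4 string lies at fret 22 − 12 = 10.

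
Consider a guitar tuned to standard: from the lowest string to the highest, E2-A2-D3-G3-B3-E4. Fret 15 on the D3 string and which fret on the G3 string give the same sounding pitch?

Fret 15 on D3 is MIDI 50 + 15 = 65 (F4). On the G3 string (open MIDI 55), that pitch is 65 − 55 = fret 10.

10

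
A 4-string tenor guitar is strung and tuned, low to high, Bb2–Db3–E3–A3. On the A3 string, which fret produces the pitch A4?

A4 is 12 semitones above the open A3 (A–Bb–B–C–…–G–Ab–A), so it sits at fret 12.

12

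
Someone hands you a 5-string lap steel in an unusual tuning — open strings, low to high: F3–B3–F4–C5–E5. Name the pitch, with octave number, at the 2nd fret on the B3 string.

Each fret is one semitone, so B3 + 2 = Db4.
(Equivalently spelled C#4.)

Db4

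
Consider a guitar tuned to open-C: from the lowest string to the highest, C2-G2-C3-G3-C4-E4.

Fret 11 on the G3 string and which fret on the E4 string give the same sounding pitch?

Fret 11 on G3 is MIDI 55 + 11 = 66 (F#4). On the E4 string (open MIDI 64), that pitch is 66 − 64 = fret 2.

2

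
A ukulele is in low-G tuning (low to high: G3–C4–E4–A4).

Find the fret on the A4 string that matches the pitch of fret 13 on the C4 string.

4

Fret 13 on C4 is MIDI 60 + 13 = 73 (C♯5). On the A4 string (open MIDI 69), that pitch is 73 − 69 = fret 4.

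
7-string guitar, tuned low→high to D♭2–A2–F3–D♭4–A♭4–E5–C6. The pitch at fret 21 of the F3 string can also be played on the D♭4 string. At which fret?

13

Fret 21 on F3 is MIDI 53 + 21 = 74 (D5). On the D♭4 string (open MIDI 61), that pitch is 74 − 61 = fret 13.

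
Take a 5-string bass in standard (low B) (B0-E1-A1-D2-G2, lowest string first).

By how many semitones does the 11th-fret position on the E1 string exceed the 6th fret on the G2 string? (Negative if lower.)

-10 semitones

E1 at fret 11 → D#2 (MIDI 39); G2 at fret 6 → C#3 (MIDI 49).
39 − 49 = -10, so the two pitches are 10 semitones apart.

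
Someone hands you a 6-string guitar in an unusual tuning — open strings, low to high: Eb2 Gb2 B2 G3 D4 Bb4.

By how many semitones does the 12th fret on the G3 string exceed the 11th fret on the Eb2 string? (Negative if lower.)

G3 at fret 12 → G4 (MIDI 67); Eb2 at fret 11 → D3 (MIDI 50).
67 − 50 = 17, so the two pitches are 17 semitones apart.

17 semitones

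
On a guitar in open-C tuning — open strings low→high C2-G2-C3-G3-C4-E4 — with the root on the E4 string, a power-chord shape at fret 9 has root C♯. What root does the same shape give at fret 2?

Moving from fret 9 to fret 2 shifts the root by -7 semitones.
C♯ down 7 semitones is F♯.

F♯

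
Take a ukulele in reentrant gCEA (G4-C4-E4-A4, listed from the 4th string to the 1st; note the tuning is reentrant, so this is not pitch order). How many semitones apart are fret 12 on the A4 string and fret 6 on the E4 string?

A4 at fret 12 → A5 (MIDI 81); E4 at fret 6 → A#4 (MIDI 70).
81 − 70 = 11, so the two pitches are 11 semitones apart, with A5 the higher.

11 semitones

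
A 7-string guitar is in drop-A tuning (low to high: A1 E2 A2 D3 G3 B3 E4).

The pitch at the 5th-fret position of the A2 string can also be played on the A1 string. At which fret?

17

A2 at fret 5 is A2 + 5 semitones = D3.
The open A1 string is 12 semitones below the open A2, so the same pitch on the A1 string lies at fret 5 + 12 = 17.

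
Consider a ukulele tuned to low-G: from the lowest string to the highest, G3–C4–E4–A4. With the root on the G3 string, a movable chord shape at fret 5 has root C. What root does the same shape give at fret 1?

Moving from fret 5 to fret 1 shifts the root by -4 semitones.
C down 4 semitones is G#.

G#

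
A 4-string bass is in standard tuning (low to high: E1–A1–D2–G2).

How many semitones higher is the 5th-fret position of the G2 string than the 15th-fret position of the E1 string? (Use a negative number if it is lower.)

G2 at fret 5 → C3 (MIDI 48); E1 at fret 15 → G2 (MIDI 43).
48 − 43 = 5, so the two pitches are 5 semitones apart.

5 semitones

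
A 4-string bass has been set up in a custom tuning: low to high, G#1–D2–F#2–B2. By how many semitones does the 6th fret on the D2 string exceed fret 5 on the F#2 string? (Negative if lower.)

-3 semitones

D2 at fret 6 → G#2 (MIDI 44); F#2 at fret 5 → B2 (MIDI 47).
44 − 47 = -3, so the two pitches are 3 semitones apart.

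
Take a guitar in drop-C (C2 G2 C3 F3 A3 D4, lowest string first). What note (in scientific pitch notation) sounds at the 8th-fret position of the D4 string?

A#4

D4 is MIDI 62. Adding 8 gives 70, which is A#4.
(Equivalently spelled Bb4.)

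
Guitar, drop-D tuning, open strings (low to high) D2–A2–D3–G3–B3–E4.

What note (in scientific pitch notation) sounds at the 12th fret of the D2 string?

D2 is MIDI 38. Adding 12 gives 50, which is D3.

D3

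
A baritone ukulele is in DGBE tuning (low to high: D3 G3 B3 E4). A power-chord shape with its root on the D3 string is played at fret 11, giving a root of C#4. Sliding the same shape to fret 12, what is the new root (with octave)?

D4

Moving from fret 11 to fret 12 shifts the root by 1 semitone.
C#4 up 1 semitone is D4.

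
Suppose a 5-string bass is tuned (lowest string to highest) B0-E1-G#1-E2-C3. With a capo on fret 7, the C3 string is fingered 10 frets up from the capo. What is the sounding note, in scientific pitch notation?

The capo raises the open C3 by 7 semitones to G3; fretting 10 more gives C3 + 7 + 10 = C3 + 17 semitones = F4.

F4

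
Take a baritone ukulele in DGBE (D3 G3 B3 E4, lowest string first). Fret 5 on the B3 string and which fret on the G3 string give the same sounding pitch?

9

Fret 5 on B3 is MIDI 59 + 5 = 64 (E4). On the G3 string (open MIDI 55), that pitch is 64 − 55 = fret 9.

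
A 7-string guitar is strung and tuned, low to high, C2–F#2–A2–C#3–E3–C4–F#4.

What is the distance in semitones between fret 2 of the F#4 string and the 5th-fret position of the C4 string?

3 semitones

F#4 at fret 2 → G#4 (MIDI 68); C4 at fret 5 → F4 (MIDI 65).
68 − 65 = 3, so the two pitches are 3 semitones apart, with G#4 the higher.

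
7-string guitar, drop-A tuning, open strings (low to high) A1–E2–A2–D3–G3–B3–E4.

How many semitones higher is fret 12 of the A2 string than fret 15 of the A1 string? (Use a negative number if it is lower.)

9 semitones

A2 at fret 12 → A3 (MIDI 57); A1 at fret 15 → C3 (MIDI 48).
57 − 48 = 9, so the two pitches are 9 semitones apart.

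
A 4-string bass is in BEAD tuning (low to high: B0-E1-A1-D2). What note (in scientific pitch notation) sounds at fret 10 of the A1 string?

G2

Each fret is one semitone, so A1 + 10 = G2.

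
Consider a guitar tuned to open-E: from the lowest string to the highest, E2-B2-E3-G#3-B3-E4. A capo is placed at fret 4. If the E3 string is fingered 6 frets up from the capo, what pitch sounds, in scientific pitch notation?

D4

The capo raises the open E3 by 4 semitones to G#3; fretting 6 more gives E3 + 4 + 6 = E3 + 10 semitones = D4.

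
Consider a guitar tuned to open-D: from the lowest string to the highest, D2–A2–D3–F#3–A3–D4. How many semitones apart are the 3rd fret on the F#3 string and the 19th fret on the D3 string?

F#3 at fret 3 → A3 (MIDI 57); D3 at fret 19 → A4 (MIDI 69).
57 − 69 = -12, so the two pitches are 12 semitones apart, with A4 the higher.

12 semitones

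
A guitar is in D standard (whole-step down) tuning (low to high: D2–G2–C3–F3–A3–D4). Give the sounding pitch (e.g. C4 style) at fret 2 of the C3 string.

Each fret is one semitone, so C3 + 2 = D3.

D3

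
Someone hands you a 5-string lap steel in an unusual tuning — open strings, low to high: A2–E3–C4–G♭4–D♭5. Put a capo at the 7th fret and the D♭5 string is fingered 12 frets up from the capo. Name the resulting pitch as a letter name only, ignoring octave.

The capo raises the open D♭5 by 7 semitones to A♭5; fretting 12 more gives D♭5 + 7 + 12 = D♭5 + 19 semitones, landing on A♭.

A♭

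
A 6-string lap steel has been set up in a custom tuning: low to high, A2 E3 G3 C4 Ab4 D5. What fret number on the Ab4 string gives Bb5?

Bb5 is 14 semitones above the open Ab4 (Ab–A–Bb–B–…–Ab–A–Bb), so it sits at fret 14.

14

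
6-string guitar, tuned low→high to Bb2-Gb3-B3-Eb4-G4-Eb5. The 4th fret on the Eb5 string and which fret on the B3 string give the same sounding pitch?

Eb5 at fret 4 is Eb5 + 4 semitones = G5.
The open B3 string is 16 semitones below the open Eb5, so the same pitch on the B3 string lies at fret 4 + 16 = 20.

20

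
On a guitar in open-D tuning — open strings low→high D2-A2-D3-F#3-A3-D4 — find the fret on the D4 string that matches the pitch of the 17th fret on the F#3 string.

9

F#3 at fret 17 is F#3 + 17 semitones = B4.
The open D4 string is 8 semitones above the open F#3, so the same pitch on the D4 string lies at fret 17 − 8 = 9.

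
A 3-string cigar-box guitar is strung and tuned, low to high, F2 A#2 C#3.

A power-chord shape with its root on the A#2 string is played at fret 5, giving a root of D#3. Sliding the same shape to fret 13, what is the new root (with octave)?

Moving from fret 5 to fret 13 shifts the root by 8 semitones.
D#3 up 8 semitones is B3.

B3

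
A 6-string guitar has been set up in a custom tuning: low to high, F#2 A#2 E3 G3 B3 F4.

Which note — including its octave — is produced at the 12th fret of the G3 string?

G4

G3 is MIDI 55. Adding 12 gives 67, which is G4.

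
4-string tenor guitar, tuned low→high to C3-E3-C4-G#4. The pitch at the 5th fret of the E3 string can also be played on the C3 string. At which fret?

E3 at fret 5 is E3 + 5 semitones = A3.
The open C3 string is 4 semitones below the open E3, so the same pitch on the C3 string lies at fret 5 + 4 = 9.

9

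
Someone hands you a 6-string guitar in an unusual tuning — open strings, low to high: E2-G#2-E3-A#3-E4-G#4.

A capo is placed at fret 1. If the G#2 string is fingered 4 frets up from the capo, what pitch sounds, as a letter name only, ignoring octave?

The capo raises the open G#2 by 1 semitone to A2; fretting 4 more gives G#2 + 1 + 4 = G#2 + 5 semitones, landing on C#.
(Also written Db.)

C#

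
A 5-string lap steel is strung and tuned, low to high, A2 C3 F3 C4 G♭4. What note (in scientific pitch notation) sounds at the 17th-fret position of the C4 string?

C4 is MIDI 60. Adding 17 gives 77, which is F5.

F5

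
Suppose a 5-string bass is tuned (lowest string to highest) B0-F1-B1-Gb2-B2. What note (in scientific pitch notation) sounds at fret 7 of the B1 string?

The open B1 string plus 7 semitones: B–C–Db–D–Eb–E–F–Gb.
The walk passes from B into C once, so the octave number goes from 1 to 2.
(Equivalently spelled F#2.)

Gb2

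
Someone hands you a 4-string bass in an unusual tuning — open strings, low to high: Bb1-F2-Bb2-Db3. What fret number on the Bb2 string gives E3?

E3 is 6 semitones above the open Bb2 (Bb–B–C–Db–D–Eb–E), so it sits at fret 6.

6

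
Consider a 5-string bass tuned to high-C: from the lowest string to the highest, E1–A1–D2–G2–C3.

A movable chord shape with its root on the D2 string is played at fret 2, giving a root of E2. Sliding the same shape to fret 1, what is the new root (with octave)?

Moving from fret 2 to fret 1 shifts the root by -1 semitone.
E2 down 1 semitone is D#2.

D#2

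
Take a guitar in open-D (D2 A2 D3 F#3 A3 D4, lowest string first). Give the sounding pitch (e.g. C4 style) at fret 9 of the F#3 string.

D#4

Each fret is one semitone, so F#3 + 9 = D#4.
(Equivalently spelled Eb4.)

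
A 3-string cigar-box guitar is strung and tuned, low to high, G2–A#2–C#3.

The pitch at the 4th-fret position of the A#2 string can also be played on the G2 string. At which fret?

7

Fret 4 on A#2 is MIDI 46 + 4 = 50 (D3). On the G2 string (open MIDI 43), that pitch is 50 − 43 = fret 7.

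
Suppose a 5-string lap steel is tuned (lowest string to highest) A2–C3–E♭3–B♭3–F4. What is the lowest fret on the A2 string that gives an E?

From A2, count semitones up the chromatic scale until reaching E: A–Bb–B–C–Db–D–Eb–E — 7 steps.

7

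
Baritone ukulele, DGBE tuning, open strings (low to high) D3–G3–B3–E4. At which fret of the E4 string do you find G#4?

G#4 is 4 semitones above the open E4 (E–F–F#–G–G#), so it sits at fret 4.

4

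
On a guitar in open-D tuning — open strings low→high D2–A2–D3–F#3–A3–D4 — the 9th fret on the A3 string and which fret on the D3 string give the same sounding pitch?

16

A3 at fret 9 is A3 + 9 semitones = F#4.
The open D3 string is 7 semitones below the open A3, so the same pitch on the D3 string lies at fret 9 + 7 = 16.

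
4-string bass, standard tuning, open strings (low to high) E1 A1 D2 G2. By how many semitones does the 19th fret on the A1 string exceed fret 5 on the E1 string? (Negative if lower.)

19 semitones

A1 at fret 19 → E3 (MIDI 52); E1 at fret 5 → A1 (MIDI 33).
52 − 33 = 19, so the two pitches are 19 semitones apart.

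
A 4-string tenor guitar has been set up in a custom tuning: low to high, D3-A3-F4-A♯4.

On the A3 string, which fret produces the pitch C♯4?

4

C♯4 is 4 semitones above the open A3 (A–A#–B–C–C#), so it sits at fret 4.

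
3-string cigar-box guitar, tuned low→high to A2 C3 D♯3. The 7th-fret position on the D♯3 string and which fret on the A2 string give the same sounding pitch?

Fret 7 on D♯3 is MIDI 51 + 7 = 58 (A♯3). On the A2 string (open MIDI 45), that pitch is 58 − 45 = fret 13.

13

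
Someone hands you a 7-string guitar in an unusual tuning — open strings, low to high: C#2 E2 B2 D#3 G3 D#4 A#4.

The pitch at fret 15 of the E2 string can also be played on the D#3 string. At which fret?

4

E2 at fret 15 is E2 + 15 semitones = G3.
The open D#3 string is 11 semitones above the open E2, so the same pitch on the D#3 string lies at fret 15 − 11 = 4.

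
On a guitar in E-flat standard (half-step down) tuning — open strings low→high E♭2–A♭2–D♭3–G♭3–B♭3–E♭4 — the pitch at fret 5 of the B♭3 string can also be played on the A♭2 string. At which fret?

19

Fret 5 on B♭3 is MIDI 58 + 5 = 63 (E♭4). On the A♭2 string (open MIDI 44), that pitch is 63 − 44 = fret 19.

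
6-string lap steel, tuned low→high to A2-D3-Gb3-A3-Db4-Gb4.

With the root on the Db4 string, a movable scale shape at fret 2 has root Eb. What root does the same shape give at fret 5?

Gb

Moving from fret 2 to fret 5 shifts the root by 3 semitones.
Eb up 3 semitones is Gb.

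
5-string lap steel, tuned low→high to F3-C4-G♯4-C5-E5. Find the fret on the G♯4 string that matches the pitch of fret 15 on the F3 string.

0

F3 at fret 15 is F3 + 15 semitones = G♯4.
The open G♯4 string is 15 semitones above the open F3, so the same pitch on the G♯4 string lies at fret 15 − 15 = 0.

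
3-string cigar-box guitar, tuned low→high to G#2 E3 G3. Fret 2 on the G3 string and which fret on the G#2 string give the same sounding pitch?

G3 at fret 2 is G3 + 2 semitones = A3.
The open G#2 string is 11 semitones below the open G3, so the same pitch on the G#2 string lies at fret 2 + 11 = 13.

13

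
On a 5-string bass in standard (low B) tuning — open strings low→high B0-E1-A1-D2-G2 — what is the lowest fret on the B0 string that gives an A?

From B0, count semitones up the chromatic scale until reaching A: B–C–C#–D–…–G–G#–A — 10 steps.

10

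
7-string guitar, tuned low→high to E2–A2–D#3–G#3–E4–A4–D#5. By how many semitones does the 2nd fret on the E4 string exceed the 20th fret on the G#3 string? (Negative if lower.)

E4 at fret 2 → F#4 (MIDI 66); G#3 at fret 20 → E5 (MIDI 76).
66 − 76 = -10, so the two pitches are 10 semitones apart.

-10 semitones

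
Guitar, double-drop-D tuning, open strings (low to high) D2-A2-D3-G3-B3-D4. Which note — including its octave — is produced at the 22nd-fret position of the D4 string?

C6

Each fret is one semitone, so D4 + 22 = C6.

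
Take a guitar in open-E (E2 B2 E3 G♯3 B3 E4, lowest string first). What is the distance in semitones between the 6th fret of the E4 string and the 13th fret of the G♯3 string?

E4 at fret 6 → A♯4 (MIDI 70); G♯3 at fret 13 → A4 (MIDI 69).
70 − 69 = 1, so the two pitches are 1 semitone apart, with A♯4 the higher.

1 semitone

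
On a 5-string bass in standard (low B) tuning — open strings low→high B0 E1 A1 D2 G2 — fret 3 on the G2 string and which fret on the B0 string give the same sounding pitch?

23

Fret 3 on G2 is MIDI 43 + 3 = 46 (A♯2). On the B0 string (open MIDI 23), that pitch is 46 − 23 = fret 23.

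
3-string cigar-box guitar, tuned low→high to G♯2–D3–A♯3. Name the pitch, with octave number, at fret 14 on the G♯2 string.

The open G♯2 string plus 14 semitones: G#–A–A#–B–…–G#–A–A#.
The walk passes from B into C once, so the octave number goes from 2 to 3.
(Equivalently spelled B♭3.)

A♯3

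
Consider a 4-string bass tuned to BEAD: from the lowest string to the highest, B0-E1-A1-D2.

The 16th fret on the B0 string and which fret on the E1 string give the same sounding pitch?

11

Fret 16 on B0 is MIDI 23 + 16 = 39 (D#2). On the E1 string (open MIDI 28), that pitch is 39 − 28 = fret 11.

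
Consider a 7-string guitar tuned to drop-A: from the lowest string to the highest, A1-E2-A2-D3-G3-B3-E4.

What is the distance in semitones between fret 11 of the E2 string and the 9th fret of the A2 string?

3 semitones

E2 at fret 11 → D#3 (MIDI 51); A2 at fret 9 → F#3 (MIDI 54).
51 − 54 = -3, so the two pitches are 3 semitones apart, with F#3 the higher.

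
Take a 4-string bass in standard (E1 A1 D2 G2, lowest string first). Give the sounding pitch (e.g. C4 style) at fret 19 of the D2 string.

Each fret is one semitone, so D2 + 19 = A3.

A3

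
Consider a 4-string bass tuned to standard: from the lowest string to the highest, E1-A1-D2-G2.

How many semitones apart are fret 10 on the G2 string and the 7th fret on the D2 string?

G2 at fret 10 → F3 (MIDI 53); D2 at fret 7 → A2 (MIDI 45).
53 − 45 = 8, so the two pitches are 8 semitones apart, with F3 the higher.

8 semitones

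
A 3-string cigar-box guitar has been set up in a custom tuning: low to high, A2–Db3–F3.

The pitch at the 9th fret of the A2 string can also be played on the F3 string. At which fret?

1

A2 at fret 9 is A2 + 9 semitones = Gb3.
The open F3 string is 8 semitones above the open A2, so the same pitch on the F3 string lies at fret 9 − 8 = 1.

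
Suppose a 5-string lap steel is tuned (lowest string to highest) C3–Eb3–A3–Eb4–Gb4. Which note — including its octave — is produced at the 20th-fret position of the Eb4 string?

Eb4 is MIDI 63. Adding 20 gives 83, which is B5.

B5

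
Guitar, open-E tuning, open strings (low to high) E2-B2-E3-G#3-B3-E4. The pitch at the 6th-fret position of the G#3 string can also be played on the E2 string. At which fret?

G#3 at fret 6 is G#3 + 6 semitones = D4.
The open E2 string is 16 semitones below the open G#3, so the same pitch on the E2 string lies at fret 6 + 16 = 22.

22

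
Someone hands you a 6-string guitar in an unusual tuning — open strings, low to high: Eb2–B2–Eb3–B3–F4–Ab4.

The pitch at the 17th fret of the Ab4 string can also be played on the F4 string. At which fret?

Ab4 at fret 17 is Ab4 + 17 semitones = Db6.
The open F4 string is 3 semitones below the open Ab4, so the same pitch on the F4 string lies at fret 17 + 3 = 20.

20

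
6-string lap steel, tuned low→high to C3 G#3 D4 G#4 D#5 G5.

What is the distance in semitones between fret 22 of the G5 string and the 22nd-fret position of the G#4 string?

G5 at fret 22 → F7 (MIDI 101); G#4 at fret 22 → F#6 (MIDI 90).
101 − 90 = 11, so the two pitches are 11 semitones apart, with F7 the higher.

11 semitones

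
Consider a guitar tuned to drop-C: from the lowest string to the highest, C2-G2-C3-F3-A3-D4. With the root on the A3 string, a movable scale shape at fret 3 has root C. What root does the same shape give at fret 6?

Moving from fret 3 to fret 6 shifts the root by 3 semitones.
C up 3 semitones is D♯.

D♯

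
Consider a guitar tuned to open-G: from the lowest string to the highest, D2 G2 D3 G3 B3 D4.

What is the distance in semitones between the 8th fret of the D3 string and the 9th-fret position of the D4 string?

13 semitones

D3 at fret 8 → A#3 (MIDI 58); D4 at fret 9 → B4 (MIDI 71).
58 − 71 = -13, so the two pitches are 13 semitones apart, with B4 the higher.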